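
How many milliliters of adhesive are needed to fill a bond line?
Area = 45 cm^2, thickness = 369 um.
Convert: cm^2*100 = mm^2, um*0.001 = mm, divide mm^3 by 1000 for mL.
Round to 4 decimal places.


= (45 * 100) * (369 * 0.001) / 1000
= 1.6605 mL

1.6605


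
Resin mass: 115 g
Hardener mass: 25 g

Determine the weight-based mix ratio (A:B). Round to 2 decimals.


Ratio = 115 / 25 = 4.60

4.60


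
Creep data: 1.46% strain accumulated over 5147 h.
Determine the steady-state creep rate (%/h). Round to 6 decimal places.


Rate = 1.46 / 5147 = 0.000284 %/h

0.000284


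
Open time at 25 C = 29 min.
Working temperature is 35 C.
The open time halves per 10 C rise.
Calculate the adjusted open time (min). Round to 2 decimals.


factor = 2^((35 - 25) / 10) = 2.0000
ot = 29 / 2.0000 = 14.50 min

14.50


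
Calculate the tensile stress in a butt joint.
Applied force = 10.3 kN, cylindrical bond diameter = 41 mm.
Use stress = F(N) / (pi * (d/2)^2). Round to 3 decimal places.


A = pi * 20.5^2 = 1320.2543 mm^2
sigma = 10300.0 / 1320.2543 = 7.802 MPa

7.802


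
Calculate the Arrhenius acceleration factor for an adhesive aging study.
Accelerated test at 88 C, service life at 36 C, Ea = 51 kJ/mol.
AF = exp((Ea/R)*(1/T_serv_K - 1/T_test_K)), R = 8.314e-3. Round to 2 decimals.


T_test = 361.15 K, T_serv = 309.15 K
Ea/R = 51 / 0.008314 = 6134.23
AF = exp(6134.23 * (1/309.15 - 1/361.15))
= 17.41

17.41


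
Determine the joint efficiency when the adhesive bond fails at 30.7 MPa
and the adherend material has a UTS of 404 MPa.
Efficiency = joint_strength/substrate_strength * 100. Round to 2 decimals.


Joint efficiency = 30.7 / 404 * 100
= 7.60%

7.60


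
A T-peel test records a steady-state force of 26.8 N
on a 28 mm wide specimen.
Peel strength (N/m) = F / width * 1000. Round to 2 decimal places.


Peel strength = 26.8 / 28 * 1000
= 957.14 N/m

957.14


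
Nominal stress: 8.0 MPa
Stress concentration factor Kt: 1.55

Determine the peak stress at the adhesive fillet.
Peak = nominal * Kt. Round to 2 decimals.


Peak stress = 8.0 * 1.55
= 12.40 MPa

12.40


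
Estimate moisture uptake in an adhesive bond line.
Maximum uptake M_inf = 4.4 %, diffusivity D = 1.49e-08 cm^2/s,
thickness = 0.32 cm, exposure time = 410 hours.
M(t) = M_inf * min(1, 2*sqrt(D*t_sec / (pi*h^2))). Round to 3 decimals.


Convert time: 410 h = 1476000 s
ratio = min(1, 2*sqrt(1.49e-08*1476000/(pi*0.32^2)))
= 0.522927
M(t) = 4.4 * 0.522927 = 2.301%

2.301


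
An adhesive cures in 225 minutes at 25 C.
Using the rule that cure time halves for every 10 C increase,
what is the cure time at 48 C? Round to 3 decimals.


Factor = 2^((48 - 25) / 10) = 4.9246
Cure time = 225 / 4.9246
= 45.689 minutes

45.689


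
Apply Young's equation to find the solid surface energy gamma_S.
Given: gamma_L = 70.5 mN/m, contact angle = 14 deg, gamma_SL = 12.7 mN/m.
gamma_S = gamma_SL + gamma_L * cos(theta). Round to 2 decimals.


theta_rad = 14 * pi/180 = 0.244346
gamma_S = 12.7 + 70.5 * cos(0.244346)
= 81.11 mN/m

81.11


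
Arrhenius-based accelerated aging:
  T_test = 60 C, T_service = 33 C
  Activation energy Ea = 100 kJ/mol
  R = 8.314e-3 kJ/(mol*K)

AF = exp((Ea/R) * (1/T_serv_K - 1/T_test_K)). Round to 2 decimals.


T_test_K = 333.15, T_serv_K = 306.15
AF = exp((100/8.314e-3) * (1/306.15 - 1/333.15))
= 24.14

24.14


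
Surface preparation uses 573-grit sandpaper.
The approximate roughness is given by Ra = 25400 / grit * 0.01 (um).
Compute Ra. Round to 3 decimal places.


Ra = 25400 / 573 * 0.01
= 254 / 573
= 0.443 um

0.443


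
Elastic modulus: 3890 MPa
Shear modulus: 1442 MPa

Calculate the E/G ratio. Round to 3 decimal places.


E / G = 3890 / 1442 = 2.698

2.698


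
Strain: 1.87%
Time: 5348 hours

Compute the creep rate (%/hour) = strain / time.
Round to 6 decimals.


Creep rate = 1.87 / 5348
= 0.000350 %/h

0.000350


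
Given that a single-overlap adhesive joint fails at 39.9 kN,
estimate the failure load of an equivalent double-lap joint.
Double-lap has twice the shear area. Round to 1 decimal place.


Double-lap factor = 2
Expected load = 39.9 * 2 = 79.8 kN

79.8


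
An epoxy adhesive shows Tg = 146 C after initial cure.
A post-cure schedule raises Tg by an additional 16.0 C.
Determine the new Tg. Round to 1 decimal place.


New Tg = 146 + 16.0
= 162.0 C

162.0


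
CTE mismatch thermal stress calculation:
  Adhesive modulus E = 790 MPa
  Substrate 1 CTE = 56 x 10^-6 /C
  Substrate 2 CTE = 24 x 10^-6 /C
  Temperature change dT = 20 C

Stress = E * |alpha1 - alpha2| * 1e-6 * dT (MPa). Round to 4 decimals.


delta_alpha = |56 - 24| = 32 x 10^-6/C
Stress = 790 * 32e-6 * 20
= 0.5056 MPa

0.5056


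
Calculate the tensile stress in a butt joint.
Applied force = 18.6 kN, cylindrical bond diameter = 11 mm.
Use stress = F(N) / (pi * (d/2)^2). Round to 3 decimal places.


A = pi * 5.5^2 = 95.0332 mm^2
sigma = 18600.0 / 95.0332 = 195.721 MPa

195.721


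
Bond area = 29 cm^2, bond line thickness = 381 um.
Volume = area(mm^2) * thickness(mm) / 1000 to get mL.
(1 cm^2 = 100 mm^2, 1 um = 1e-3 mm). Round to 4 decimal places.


area_mm2 = 29 * 100 = 2900
blt_mm = 381 * 1e-3 = 0.381
vol_mm3 = 2900 * 0.381 = 1104.9
vol_mL = 1104.9 / 1000 = 1.1049 mL

1.1049


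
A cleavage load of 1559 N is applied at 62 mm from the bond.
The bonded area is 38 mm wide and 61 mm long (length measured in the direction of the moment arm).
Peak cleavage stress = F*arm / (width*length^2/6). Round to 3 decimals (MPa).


Moment = 1559 * 62 = 96658 N*mm
Section modulus = 38 * 3721 / 6 = 141398 / 6 mm^3
Stress = 96658 / (141398 / 6) = 579948 / 141398
= 4.102 MPa

4.102


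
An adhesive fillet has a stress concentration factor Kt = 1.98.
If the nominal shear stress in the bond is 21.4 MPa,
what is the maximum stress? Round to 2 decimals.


Max stress = 21.4 * 1.98 = 42.37 MPa

42.37


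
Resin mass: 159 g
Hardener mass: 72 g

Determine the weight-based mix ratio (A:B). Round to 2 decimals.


Ratio = 159 / 72 = 2.21

2.21


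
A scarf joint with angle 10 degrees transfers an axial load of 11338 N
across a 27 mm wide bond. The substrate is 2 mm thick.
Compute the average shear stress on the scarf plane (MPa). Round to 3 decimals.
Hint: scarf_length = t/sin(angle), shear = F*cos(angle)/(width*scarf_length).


scarf_length = 2 / sin(10 deg) = 11.5175 mm
cos(10 deg) = 0.984808
shear stress = 11338 * 0.984808 / (27 * 11.5175)
= 35.906 MPa

35.906


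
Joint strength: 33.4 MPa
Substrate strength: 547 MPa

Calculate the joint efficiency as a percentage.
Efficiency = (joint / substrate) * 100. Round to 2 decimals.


Efficiency = (33.4 / 547) * 100 = 6.11%

6.11


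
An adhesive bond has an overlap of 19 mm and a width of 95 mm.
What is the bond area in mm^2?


Bond area = overlap * width
= 19 * 95
= 1805 mm^2

1805


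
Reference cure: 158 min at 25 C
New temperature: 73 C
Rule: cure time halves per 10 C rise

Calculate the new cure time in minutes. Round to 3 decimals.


factor = 2^((73-25)/10) = 27.8576
t_new = 158 / 27.8576 = 5.672 min

5.672


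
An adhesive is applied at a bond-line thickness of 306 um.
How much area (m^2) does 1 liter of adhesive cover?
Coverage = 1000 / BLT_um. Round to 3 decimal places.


Coverage = 1000 / 306 = 3.268 m^2

3.268


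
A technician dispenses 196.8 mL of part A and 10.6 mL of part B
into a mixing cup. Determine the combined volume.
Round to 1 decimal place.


Combined volume = 196.8 + 10.6
= 207.4 mL

207.4


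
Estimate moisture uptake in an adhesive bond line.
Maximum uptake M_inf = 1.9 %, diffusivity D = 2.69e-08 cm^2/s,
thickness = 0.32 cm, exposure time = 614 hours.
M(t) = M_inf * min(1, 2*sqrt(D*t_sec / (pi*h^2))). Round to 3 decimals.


Convert time: 614 h = 2210400 s
ratio = min(1, 2*sqrt(2.69e-08*2210400/(pi*0.32^2)))
= 0.859838
M(t) = 1.9 * 0.859838 = 1.634%

1.634


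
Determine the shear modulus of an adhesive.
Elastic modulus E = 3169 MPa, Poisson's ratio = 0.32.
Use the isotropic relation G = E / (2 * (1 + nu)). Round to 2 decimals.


G = 3169 / (2*(1+0.32)) = 3169 / 2.64
= 1200.38 MPa

1200.38


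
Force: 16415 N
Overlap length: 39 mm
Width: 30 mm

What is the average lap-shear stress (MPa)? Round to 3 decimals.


Average shear stress = F / (overlap * width)
= 16415 / (39 * 30)
= 14.030 MPa

14.030


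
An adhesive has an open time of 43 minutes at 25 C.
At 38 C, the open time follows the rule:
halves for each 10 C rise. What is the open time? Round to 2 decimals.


Factor = 2^((38-25)/10) = 2.4623
Open time = 43 / 2.4623 = 17.46 min

17.46


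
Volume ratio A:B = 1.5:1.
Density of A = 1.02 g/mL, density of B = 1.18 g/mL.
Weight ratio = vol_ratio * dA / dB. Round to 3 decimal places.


Wt ratio = 1.5 * 1.02 / 1.18
= 1.297

1.297


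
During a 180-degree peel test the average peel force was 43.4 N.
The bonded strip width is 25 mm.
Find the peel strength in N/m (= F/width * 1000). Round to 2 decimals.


Peel strength = F/width * 1000
= 43.4 / 25 * 1000
= 1736.00 N/m

1736.00


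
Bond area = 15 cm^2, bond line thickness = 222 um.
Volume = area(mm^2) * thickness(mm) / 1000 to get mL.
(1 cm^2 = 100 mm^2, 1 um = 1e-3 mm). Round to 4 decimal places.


area_mm2 = 15 * 100 = 1500
blt_mm = 222 * 1e-3 = 0.222
vol_mm3 = 1500 * 0.222 = 333.0
vol_mL = 333.0 / 1000 = 0.3330 mL

0.3330


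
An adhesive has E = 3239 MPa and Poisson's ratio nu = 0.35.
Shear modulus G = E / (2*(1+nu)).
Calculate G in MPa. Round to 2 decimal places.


G = 3239 / (2*(1+0.35))
= 3239 / 2.70
= 1199.63 MPa

1199.63


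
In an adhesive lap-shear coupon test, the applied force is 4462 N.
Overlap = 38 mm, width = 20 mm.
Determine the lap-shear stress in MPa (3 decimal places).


stress = F / (overlap * width)
= 4462 / (38 * 20)
= 5.871 MPa

5.871


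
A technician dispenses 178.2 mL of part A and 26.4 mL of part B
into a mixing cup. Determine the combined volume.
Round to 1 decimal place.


Combined volume = 178.2 + 26.4
= 204.6 mL

204.6


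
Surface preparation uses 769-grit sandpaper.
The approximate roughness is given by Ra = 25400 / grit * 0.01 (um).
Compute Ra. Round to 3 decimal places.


Ra = 25400 / 769 * 0.01
= 254 / 769
= 0.330 um

0.330


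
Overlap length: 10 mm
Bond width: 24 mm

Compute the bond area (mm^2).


Bond area = 10 * 24 = 240 mm^2

240


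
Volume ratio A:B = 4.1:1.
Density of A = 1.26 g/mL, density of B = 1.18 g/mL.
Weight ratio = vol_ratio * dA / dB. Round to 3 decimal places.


Wt ratio = 4.1 * 1.26 / 1.18
= 4.378

4.378


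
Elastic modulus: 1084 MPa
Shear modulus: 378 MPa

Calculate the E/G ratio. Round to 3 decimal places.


E / G = 1084 / 378 = 2.868

2.868


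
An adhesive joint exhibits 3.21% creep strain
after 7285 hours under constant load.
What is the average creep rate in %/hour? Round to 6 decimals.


Creep rate = strain / time
= 3.21 / 7285
= 0.000441 %/h

0.000441


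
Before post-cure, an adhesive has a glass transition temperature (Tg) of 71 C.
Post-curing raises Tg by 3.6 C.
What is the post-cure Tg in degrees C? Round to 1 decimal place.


Tg_post = Tg_base + delta_Tg
= 71 + 3.6
= 74.6 C

74.6


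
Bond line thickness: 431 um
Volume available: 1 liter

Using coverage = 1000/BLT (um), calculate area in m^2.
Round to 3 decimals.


1 L = 1e6 mm^3, thickness = 431 um = 0.431 mm
Area = 1e6 / 0.431 mm^2 = (1e6 / 0.431) / 1e6 m^2 = 1000 / 431 m^2
= 2.320 m^2

2.320


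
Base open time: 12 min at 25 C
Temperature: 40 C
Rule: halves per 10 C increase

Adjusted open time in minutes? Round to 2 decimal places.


Acceleration = 2^((40-25)/10) = 2.8284
Open time = 12 / 2.8284 = 4.24 min

4.24


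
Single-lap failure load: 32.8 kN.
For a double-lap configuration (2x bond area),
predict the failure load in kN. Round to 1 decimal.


Failure load = 32.8 * 2 = 65.6 kN

65.6


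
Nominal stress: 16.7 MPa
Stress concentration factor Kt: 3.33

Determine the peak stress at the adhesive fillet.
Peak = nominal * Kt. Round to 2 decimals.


Peak stress = 16.7 * 3.33
= 55.61 MPa

55.61


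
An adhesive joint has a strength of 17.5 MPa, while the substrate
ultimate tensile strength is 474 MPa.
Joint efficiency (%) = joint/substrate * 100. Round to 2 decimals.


Efficiency = 17.5 / 474 * 100
= 3.69%

3.69


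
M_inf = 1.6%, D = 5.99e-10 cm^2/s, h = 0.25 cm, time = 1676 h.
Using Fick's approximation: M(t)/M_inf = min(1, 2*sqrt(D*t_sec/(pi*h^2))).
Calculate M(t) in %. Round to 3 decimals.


t = 6033600 s
ratio = min(1, 2*sqrt(5.99e-10*6033600/(pi*0.0625)))
= 0.271342
M(t) = 1.6 * 0.271342 = 0.434%

0.434


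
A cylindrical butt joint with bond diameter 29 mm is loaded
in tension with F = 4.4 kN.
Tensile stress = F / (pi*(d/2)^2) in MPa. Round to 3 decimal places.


Area = pi * (29/2)^2 = 660.5199 mm^2
Stress = 4.4*1000 / 660.5199
= 6.661 MPa

6.661


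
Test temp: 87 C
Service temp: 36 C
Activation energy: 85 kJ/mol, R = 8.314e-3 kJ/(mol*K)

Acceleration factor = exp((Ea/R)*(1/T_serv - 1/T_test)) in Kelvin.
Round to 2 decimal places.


AF = exp((85/0.008314)*(1/309.15 - 1/360.15))
= 108.10

108.10


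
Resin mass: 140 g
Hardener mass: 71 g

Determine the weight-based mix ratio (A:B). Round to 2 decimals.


Ratio = 140 / 71 = 1.97

1.97


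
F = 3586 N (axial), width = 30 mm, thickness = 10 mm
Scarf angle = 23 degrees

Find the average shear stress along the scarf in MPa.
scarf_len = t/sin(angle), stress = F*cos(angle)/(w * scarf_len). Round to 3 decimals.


scarf_len = 10/sin(23 deg) = 25.5930
cos(23 deg) = 0.920505
stress = 3586*0.920505/(30*25.5930) = 4.299 MPa

4.299


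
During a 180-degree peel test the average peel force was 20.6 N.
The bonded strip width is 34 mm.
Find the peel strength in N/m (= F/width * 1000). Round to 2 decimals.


Peel strength = F/width * 1000
= 20.6 / 34 * 1000
= 605.88 N/m

605.88


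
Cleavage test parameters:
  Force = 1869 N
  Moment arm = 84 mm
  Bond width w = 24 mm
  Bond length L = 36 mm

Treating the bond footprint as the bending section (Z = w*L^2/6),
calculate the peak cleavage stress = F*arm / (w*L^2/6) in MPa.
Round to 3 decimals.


M = 1869 * 84 = 156996 N*mm
Z = 24 * 36^2 / 6 = 31104 / 6 mm^3
sigma = M / Z = 6 * 156996 / 31104 = 941976 / 31104
= 30.285 MPa

30.285


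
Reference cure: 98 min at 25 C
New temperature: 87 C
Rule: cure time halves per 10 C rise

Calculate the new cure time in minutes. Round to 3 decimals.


factor = 2^((87-25)/10) = 73.5167
t_new = 98 / 73.5167 = 1.333 min

1.333


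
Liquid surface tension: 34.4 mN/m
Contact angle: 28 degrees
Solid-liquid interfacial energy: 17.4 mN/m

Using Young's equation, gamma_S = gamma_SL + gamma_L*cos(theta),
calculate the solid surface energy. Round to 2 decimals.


gamma_S = 17.4 + 34.4 * cos(28)
= 47.77 mN/m

47.77


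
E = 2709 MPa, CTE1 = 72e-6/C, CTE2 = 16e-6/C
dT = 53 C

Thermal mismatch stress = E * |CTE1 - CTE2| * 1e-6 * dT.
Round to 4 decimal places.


= 2709 * 56e-6 * 53
= 8.0403 MPa

8.0403


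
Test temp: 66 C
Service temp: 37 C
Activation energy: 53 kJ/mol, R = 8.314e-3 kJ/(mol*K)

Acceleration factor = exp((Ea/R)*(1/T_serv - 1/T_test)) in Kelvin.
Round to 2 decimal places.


AF = exp((53/0.008314)*(1/310.15 - 1/339.15))
= 5.80

5.80


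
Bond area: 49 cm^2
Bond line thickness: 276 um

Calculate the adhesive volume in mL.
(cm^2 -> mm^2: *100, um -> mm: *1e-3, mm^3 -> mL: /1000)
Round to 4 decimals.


V = 49*100 * 276*1e-3 / 1000
= 1.3524 mL

1.3524


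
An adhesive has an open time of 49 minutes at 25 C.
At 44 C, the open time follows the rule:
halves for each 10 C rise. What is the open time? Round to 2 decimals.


Factor = 2^((44-25)/10) = 3.7321
Open time = 49 / 3.7321 = 13.13 min

13.13


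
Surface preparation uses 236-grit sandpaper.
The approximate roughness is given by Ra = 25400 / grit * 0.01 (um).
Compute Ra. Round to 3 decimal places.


Ra = 25400 / 236 * 0.01
= 254 / 236
= 1.076 um

1.076


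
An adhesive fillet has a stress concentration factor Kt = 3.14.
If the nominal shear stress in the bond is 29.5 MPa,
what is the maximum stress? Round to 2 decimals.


Max stress = 29.5 * 3.14 = 92.63 MPa

92.63


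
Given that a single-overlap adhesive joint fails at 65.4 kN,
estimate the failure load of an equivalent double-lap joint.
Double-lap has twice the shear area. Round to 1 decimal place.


Double-lap factor = 2
Expected load = 65.4 * 2 = 130.8 kN

130.8


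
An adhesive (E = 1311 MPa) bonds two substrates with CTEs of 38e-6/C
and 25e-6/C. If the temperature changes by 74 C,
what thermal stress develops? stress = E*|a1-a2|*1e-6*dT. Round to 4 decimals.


Stress = 1311 * |38 - 25| * 1e-6 * 74
= 1.2612 MPa

1.2612


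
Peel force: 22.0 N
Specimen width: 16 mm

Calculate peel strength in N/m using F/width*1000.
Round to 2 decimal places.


Peel strength = 22.0 / 16 * 1000 = 1375.00 N/m

1375.00


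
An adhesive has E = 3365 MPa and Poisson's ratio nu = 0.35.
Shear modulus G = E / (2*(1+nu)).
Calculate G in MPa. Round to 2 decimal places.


G = 3365 / (2*(1+0.35))
= 3365 / 2.70
= 1246.30 MPa

1246.30


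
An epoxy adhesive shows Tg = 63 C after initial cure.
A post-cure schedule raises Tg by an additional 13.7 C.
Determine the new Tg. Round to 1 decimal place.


New Tg = 63 + 13.7
= 76.7 C

76.7


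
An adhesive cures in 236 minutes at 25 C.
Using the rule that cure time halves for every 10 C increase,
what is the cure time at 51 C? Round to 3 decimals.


Factor = 2^((51 - 25) / 10) = 6.0629
Cure time = 236 / 6.0629
= 38.925 minutes

38.925


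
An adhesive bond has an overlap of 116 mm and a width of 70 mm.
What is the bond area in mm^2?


Bond area = overlap * width
= 116 * 70
= 8120 mm^2

8120


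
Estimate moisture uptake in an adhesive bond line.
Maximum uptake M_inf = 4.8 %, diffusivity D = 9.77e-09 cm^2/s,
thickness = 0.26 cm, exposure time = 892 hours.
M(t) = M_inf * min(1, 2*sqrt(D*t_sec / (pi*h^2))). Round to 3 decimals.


Convert time: 892 h = 3211200 s
ratio = min(1, 2*sqrt(9.77e-09*3211200/(pi*0.26^2)))
= 0.768710
M(t) = 4.8 * 0.768710 = 3.690%

3.690


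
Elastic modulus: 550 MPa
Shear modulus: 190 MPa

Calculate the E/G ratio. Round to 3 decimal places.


E / G = 550 / 190 = 2.895

2.895


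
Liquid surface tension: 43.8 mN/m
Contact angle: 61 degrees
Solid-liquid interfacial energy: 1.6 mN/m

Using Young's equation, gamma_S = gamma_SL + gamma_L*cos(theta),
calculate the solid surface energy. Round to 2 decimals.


gamma_S = 1.6 + 43.8 * cos(61)
= 22.83 mN/m

22.83


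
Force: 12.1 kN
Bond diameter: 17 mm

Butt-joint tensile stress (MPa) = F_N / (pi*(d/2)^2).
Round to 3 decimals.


F_N = 12.1 * 1000 = 12100.0 N
A = pi*(8.5)^2 = 226.9801 mm^2
stress = 12100.0 / 226.9801 = 53.309 MPa

53.309


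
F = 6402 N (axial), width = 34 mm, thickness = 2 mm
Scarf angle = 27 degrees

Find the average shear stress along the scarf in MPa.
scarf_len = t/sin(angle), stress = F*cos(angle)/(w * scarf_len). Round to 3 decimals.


scarf_len = 2/sin(27 deg) = 4.4054
cos(27 deg) = 0.891007
stress = 6402*0.891007/(34*4.4054) = 38.083 MPa

38.083


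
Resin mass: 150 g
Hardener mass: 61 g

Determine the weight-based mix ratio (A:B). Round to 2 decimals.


Ratio = 150 / 61 = 2.46

2.46


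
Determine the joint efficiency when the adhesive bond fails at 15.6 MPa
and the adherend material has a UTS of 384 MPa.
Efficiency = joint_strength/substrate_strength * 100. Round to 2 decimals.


Joint efficiency = 15.6 / 384 * 100
= 4.06%

4.06


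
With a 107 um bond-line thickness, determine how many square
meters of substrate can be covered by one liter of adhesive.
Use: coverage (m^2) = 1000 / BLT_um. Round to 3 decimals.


Coverage = 1000 / 107 = 9.346 m^2

9.346


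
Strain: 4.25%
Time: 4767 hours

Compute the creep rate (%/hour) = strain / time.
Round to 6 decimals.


Creep rate = 4.25 / 4767
= 0.000892 %/h

0.000892


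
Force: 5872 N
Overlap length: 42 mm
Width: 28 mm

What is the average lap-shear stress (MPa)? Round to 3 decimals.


Average shear stress = F / (overlap * width)
= 5872 / (42 * 28)
= 4.993 MPa

4.993


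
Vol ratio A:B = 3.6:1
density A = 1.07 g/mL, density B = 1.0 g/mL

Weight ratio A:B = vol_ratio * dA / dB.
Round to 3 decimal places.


Weight ratio = 3.6 * 1.07 / 1.0
= 3.852

3.852


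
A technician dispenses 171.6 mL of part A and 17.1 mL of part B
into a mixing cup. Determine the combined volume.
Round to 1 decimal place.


Combined volume = 171.6 + 17.1
= 188.7 mL

188.7


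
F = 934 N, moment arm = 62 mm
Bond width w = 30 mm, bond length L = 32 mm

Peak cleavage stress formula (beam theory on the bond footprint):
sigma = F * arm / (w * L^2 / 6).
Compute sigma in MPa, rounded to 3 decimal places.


sigma = (934 * 62) / (30 * 1024 / 6)
= 57908 * 6 / 30720
= 347448 / 30720
= 11.310 MPa

11.310


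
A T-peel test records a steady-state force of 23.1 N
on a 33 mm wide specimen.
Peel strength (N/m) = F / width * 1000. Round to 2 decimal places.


Peel strength = 23.1 / 33 * 1000
= 700.00 N/m

700.00


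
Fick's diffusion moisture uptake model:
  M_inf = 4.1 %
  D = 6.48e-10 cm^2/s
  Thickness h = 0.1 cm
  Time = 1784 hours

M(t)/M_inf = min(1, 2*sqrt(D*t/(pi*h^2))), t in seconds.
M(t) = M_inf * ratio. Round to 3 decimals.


t_sec = 1784 * 3600 = 6422400
ratio = 2*sqrt(6.48e-10*6422400/(pi*0.1^2))
= min(1, 0.727933)
= 0.727933
M(t) = 4.1 * 0.727933 = 2.985 %

2.985


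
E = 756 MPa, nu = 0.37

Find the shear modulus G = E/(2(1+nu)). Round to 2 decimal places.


G = 756 / (2 * 1.37)
= 275.91 MPa

275.91


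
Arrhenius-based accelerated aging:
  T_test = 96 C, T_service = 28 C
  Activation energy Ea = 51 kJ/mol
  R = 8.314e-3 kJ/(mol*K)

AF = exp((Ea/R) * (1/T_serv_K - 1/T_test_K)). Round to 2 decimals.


T_test_K = 369.15, T_serv_K = 301.15
AF = exp((51/8.314e-3) * (1/301.15 - 1/369.15))
= 42.61

42.61


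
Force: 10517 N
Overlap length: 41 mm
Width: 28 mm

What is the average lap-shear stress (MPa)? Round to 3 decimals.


Average shear stress = F / (overlap * width)
= 10517 / (41 * 28)
= 9.161 MPa

9.161


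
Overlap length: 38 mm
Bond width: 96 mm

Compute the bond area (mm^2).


Bond area = 38 * 96 = 3648 mm^2

3648


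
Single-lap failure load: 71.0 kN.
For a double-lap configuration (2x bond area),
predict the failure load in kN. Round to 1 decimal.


Failure load = 71.0 * 2 = 142.0 kN

142.0


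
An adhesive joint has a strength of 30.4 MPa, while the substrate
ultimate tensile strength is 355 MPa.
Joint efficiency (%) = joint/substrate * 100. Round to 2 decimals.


Efficiency = 30.4 / 355 * 100
= 8.56%

8.56


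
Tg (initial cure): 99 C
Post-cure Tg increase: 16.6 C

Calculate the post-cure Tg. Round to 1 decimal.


Post-cure Tg = 99 + 16.6 = 115.6 C

115.6


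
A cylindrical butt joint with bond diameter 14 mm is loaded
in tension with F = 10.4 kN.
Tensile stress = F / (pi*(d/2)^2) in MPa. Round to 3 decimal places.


Area = pi * (14/2)^2 = 153.9380 mm^2
Stress = 10.4*1000 / 153.9380
= 67.560 MPa

67.560


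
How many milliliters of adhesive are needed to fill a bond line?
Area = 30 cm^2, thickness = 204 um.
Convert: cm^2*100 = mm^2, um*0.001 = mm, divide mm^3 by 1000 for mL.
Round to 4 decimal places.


= (30 * 100) * (204 * 0.001) / 1000
= 0.6120 mL

0.6120


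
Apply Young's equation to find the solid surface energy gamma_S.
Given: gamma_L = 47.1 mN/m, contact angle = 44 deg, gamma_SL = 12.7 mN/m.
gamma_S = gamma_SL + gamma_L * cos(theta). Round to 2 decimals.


theta_rad = 44 * pi/180 = 0.767945
gamma_S = 12.7 + 47.1 * cos(0.767945)
= 46.58 mN/m

46.58


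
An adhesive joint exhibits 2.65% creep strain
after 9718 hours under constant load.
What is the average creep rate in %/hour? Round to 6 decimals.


Creep rate = strain / time
= 2.65 / 9718
= 0.000273 %/h

0.000273


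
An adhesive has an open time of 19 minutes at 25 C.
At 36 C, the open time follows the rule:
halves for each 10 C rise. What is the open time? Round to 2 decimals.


Factor = 2^((36-25)/10) = 2.1435
Open time = 19 / 2.1435 = 8.86 min

8.86


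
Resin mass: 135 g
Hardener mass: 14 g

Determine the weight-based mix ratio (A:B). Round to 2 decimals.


Ratio = 135 / 14 = 9.64

9.64


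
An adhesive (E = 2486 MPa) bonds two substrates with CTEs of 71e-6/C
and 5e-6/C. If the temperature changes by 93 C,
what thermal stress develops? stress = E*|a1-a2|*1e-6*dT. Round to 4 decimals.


Stress = 2486 * |71 - 5| * 1e-6 * 93
= 15.2591 MPa

15.2591


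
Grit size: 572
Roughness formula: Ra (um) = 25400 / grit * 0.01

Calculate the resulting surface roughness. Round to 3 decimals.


Ra = 25400 / 572 * 0.01
= 0.444 um

0.444


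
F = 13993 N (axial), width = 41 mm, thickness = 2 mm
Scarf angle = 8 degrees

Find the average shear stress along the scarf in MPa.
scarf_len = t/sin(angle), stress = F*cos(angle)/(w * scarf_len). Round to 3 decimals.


scarf_len = 2/sin(8 deg) = 14.3706
cos(8 deg) = 0.990268
stress = 13993*0.990268/(41*14.3706) = 23.518 MPa

23.518


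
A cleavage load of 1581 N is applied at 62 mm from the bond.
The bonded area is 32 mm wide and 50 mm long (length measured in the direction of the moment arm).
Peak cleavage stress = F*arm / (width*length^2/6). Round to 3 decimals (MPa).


Moment = 1581 * 62 = 98022 N*mm
Section modulus = 32 * 2500 / 6 = 80000 / 6 mm^3
Stress = 98022 / (80000 / 6) = 588132 / 80000
= 7.352 MPa

7.352


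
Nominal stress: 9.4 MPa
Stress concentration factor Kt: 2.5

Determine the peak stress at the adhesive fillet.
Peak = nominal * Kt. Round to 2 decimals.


Peak stress = 9.4 * 2.5
= 23.50 MPa

23.50


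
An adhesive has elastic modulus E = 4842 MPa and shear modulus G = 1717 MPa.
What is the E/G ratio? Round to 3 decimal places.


E/G = 4842 / 1717 = 2.820

2.820


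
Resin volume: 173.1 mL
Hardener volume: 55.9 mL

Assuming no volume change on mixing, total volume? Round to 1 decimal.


V_total = 173.1 + 55.9 = 229.0 mL

229.0


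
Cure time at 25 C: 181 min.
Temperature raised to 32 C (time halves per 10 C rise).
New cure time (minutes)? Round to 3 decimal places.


Acceleration factor = 2^(7/10) = 1.6245
New time = 181 / 1.6245 = 111.419 min

111.419


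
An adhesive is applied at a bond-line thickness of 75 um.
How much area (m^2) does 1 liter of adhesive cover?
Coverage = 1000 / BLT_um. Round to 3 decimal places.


Coverage = 1000 / 75 = 13.333 m^2

13.333


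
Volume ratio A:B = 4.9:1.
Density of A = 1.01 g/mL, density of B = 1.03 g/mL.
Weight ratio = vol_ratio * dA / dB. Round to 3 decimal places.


Wt ratio = 4.9 * 1.01 / 1.03
= 4.805

4.805


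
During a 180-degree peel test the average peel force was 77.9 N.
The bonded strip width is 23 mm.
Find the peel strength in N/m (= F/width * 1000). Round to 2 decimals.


Peel strength = F/width * 1000
= 77.9 / 23 * 1000
= 3386.96 N/m

3386.96


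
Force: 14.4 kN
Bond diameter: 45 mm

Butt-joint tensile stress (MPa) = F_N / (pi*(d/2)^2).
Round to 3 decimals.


F_N = 14.4 * 1000 = 14400.0 N
A = pi*(22.5)^2 = 1590.4313 mm^2
stress = 14400.0 / 1590.4313 = 9.054 MPa

9.054


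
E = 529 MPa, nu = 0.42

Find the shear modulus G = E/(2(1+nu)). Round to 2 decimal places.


G = 529 / (2 * 1.42)
= 186.27 MPa

186.27


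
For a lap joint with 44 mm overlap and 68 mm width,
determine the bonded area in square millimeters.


Area = 44 * 68 = 2992 mm^2

2992


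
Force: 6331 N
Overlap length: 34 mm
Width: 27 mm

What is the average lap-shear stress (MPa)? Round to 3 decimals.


Average shear stress = F / (overlap * width)
= 6331 / (34 * 27)
= 6.897 MPa

6.897


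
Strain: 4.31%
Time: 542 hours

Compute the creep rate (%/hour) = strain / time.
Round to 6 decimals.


Creep rate = 4.31 / 542
= 0.007952 %/h

0.007952


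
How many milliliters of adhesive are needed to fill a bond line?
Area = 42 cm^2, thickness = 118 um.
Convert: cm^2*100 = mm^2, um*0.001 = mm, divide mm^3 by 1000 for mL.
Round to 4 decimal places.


= (42 * 100) * (118 * 0.001) / 1000
= 0.4956 mL

0.4956


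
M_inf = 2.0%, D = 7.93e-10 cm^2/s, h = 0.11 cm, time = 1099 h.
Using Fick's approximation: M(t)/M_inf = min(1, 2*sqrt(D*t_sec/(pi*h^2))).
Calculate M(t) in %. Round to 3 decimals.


t = 3956400 s
ratio = min(1, 2*sqrt(7.93e-10*3956400/(pi*0.0121)))
= 0.574578
M(t) = 2.0 * 0.574578 = 1.149%

1.149


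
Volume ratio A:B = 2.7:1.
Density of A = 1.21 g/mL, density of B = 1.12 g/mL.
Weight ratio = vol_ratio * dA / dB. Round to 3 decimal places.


Wt ratio = 2.7 * 1.21 / 1.12
= 2.917

2.917


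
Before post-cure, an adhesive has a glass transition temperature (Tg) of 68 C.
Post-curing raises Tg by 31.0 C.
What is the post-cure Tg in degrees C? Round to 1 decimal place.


Tg_post = Tg_base + delta_Tg
= 68 + 31.0
= 99.0 C

99.0


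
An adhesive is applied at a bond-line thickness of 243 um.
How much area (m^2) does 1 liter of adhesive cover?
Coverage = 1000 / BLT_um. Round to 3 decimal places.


Coverage = 1000 / 243 = 4.115 m^2

4.115


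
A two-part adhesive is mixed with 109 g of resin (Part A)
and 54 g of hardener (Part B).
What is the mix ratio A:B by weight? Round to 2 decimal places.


Mix ratio = mass_A / mass_B
= 109 / 54
= 2.02

2.02


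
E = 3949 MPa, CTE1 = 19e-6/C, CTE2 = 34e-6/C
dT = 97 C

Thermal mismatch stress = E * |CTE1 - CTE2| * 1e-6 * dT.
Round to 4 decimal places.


= 3949 * 15e-6 * 97
= 5.7458 MPa

5.7458


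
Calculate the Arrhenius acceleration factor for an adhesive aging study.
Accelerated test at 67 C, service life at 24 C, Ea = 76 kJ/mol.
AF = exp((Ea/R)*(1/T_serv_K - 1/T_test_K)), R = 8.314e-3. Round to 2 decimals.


T_test = 340.15 K, T_serv = 297.15 K
Ea/R = 76 / 0.008314 = 9141.21
AF = exp(9141.21 * (1/297.15 - 1/340.15))
= 48.86

48.86


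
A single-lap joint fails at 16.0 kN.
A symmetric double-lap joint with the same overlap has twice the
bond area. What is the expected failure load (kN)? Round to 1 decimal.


Double-lap load = 2 * 16.0 = 32.0 kN

32.0


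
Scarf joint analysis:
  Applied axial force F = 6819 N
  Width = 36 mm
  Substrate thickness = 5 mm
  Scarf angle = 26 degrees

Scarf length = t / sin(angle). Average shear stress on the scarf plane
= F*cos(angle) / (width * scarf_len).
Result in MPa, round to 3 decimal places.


Scarf length = 5 / sin(26 deg) = 11.4059 mm
cos(26 deg) = 0.898794
Shear = 6819 * 0.898794 / (36 * 11.4059)
= 14.926 MPa

14.926


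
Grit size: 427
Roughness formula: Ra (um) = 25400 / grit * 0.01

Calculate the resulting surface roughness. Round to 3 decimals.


Ra = 25400 / 427 * 0.01
= 0.595 um

0.595


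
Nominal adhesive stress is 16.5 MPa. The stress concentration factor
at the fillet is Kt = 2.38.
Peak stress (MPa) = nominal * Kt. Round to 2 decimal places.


Peak = 16.5 * 2.38 = 39.27 MPa

39.27


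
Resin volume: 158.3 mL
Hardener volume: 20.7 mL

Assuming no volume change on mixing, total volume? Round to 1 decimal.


V_total = 158.3 + 20.7 = 179.0 mL

179.0


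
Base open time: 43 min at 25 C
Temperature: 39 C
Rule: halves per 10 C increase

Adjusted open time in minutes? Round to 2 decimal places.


Acceleration = 2^((39-25)/10) = 2.6390
Open time = 43 / 2.6390 = 16.29 min

16.29


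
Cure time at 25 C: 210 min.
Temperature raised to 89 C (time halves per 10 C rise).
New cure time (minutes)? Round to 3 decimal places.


Acceleration factor = 2^(64/10) = 84.4485
New time = 210 / 84.4485 = 2.487 min

2.487


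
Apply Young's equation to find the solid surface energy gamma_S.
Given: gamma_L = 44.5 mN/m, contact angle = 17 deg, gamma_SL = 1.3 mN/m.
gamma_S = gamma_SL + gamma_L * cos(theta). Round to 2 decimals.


theta_rad = 17 * pi/180 = 0.296706
gamma_S = 1.3 + 44.5 * cos(0.296706)
= 43.86 mN/m

43.86


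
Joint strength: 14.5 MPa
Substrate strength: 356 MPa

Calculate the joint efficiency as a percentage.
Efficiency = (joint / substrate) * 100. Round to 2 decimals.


Efficiency = (14.5 / 356) * 100 = 4.07%

4.07


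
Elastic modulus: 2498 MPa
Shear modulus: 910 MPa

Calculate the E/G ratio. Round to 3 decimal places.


E / G = 2498 / 910 = 2.745

2.745


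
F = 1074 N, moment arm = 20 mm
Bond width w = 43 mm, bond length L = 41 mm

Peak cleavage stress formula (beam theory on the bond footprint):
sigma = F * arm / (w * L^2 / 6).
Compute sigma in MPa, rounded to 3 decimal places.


sigma = (1074 * 20) / (43 * 1681 / 6)
= 21480 * 6 / 72283
= 128880 / 72283
= 1.783 MPa

1.783


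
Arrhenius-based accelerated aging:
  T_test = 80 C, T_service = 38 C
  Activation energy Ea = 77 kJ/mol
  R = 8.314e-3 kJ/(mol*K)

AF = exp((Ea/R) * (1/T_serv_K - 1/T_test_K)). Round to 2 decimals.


T_test_K = 353.15, T_serv_K = 311.15
AF = exp((77/8.314e-3) * (1/311.15 - 1/353.15))
= 34.47

34.47


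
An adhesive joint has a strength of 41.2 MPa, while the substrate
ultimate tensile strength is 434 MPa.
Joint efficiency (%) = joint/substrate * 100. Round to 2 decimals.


Efficiency = 41.2 / 434 * 100
= 9.49%

9.49


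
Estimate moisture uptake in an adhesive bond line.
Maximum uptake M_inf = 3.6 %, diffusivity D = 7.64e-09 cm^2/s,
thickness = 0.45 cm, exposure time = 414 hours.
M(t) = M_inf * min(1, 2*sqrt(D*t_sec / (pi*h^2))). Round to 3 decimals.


Convert time: 414 h = 1490400 s
ratio = min(1, 2*sqrt(7.64e-09*1490400/(pi*0.45^2)))
= 0.267572
M(t) = 3.6 * 0.267572 = 0.963%

0.963


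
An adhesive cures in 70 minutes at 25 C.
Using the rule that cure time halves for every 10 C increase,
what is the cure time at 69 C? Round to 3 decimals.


Factor = 2^((69 - 25) / 10) = 21.1121
Cure time = 70 / 21.1121
= 3.316 minutes

3.316


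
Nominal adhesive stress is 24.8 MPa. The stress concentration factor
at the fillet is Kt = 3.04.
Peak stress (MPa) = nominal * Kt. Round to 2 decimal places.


Peak = 24.8 * 3.04 = 75.39 MPa

75.39


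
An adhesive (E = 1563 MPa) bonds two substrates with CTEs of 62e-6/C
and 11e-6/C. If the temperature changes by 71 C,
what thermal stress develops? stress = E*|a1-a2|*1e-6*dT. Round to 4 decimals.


Stress = 1563 * |62 - 11| * 1e-6 * 71
= 5.6596 MPa

5.6596


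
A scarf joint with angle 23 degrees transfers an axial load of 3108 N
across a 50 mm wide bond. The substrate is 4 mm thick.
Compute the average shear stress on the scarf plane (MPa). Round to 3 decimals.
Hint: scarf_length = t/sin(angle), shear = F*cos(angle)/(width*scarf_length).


scarf_length = 4 / sin(23 deg) = 10.2372 mm
cos(23 deg) = 0.920505
shear stress = 3108 * 0.920505 / (50 * 10.2372)
= 5.589 MPa

5.589


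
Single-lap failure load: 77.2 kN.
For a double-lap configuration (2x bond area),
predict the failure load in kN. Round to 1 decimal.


Failure load = 77.2 * 2 = 154.4 kN

154.4


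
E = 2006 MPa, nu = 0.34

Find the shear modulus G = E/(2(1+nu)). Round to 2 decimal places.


G = 2006 / (2 * 1.34)
= 748.51 MPa

748.51


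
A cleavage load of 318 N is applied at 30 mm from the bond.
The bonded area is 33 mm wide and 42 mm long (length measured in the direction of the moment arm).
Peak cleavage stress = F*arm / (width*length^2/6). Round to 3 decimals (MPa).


Moment = 318 * 30 = 9540 N*mm
Section modulus = 33 * 1764 / 6 = 58212 / 6 mm^3
Stress = 9540 / (58212 / 6) = 57240 / 58212
= 0.983 MPa

0.983


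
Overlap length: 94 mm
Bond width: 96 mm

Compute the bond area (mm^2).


Bond area = 94 * 96 = 9024 mm^2

9024


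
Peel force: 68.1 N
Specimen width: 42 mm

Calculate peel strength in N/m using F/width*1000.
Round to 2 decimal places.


Peel strength = 68.1 / 42 * 1000 = 1621.43 N/m

1621.43


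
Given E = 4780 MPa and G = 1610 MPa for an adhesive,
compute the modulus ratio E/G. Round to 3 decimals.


E/G ratio = 4780 / 1610 = 2.969

2.969


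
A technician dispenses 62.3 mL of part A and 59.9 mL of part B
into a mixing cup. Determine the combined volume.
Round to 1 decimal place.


Combined volume = 62.3 + 59.9
= 122.2 mL

122.2


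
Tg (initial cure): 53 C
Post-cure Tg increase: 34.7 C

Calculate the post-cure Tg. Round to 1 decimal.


Post-cure Tg = 53 + 34.7 = 87.7 C

87.7


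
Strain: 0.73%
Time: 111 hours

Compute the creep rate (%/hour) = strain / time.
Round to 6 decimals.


Creep rate = 0.73 / 111
= 0.006577 %/h

0.006577


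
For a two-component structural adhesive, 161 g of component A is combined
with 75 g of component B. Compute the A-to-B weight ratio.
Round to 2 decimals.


Weight ratio A:B = 161 / 75
= 2.15

2.15


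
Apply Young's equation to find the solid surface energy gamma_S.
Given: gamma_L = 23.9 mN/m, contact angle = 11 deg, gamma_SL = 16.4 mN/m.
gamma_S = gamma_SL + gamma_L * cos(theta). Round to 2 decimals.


theta_rad = 11 * pi/180 = 0.191986
gamma_S = 16.4 + 23.9 * cos(0.191986)
= 39.86 mN/m

39.86


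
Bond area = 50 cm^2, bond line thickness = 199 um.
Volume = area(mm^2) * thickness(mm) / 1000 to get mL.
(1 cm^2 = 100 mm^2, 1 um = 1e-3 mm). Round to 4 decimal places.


area_mm2 = 50 * 100 = 5000
blt_mm = 199 * 1e-3 = 0.199
vol_mm3 = 5000 * 0.199 = 995.0
vol_mL = 995.0 / 1000 = 0.9950 mL

0.9950


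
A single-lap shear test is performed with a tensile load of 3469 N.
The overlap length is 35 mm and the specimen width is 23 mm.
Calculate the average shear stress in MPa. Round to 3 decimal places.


Shear stress = F / (overlap * width)
= 3469 / (35 * 23)
= 3469 / 805
= 4.309 MPa

4.309


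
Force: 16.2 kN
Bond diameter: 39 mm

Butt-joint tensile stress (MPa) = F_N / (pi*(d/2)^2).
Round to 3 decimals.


F_N = 16.2 * 1000 = 16200.0 N
A = pi*(19.5)^2 = 1194.5906 mm^2
stress = 16200.0 / 1194.5906 = 13.561 MPa

13.561


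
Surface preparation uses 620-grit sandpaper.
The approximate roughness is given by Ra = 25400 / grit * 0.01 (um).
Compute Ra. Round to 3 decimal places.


Ra = 25400 / 620 * 0.01
= 254 / 620
= 0.410 um

0.410


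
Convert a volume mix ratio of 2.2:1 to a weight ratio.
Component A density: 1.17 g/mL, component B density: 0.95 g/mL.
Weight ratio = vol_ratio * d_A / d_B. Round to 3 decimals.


= 2.2 * 1.17 / 0.95 = 2.709

2.709


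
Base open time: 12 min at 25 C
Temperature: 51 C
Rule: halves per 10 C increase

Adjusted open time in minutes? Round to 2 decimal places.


Acceleration = 2^((51-25)/10) = 6.0629
Open time = 12 / 6.0629 = 1.98 min

1.98


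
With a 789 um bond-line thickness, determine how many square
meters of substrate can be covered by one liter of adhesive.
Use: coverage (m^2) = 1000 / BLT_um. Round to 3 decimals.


Coverage = 1000 / 789 = 1.267 m^2

1.267


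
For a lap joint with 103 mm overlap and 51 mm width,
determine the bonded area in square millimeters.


Area = 103 * 51 = 5253 mm^2

5253


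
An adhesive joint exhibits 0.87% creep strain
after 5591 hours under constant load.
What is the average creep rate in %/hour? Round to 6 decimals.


Creep rate = strain / time
= 0.87 / 5591
= 0.000156 %/h

0.000156


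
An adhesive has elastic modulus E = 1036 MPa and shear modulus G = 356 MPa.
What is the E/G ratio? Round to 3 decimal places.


E/G = 1036 / 356 = 2.910

2.910


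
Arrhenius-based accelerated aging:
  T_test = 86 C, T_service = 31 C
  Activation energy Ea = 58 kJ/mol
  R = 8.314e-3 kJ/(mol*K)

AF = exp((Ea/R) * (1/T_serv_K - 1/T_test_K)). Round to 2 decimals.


T_test_K = 359.15, T_serv_K = 304.15
AF = exp((58/8.314e-3) * (1/304.15 - 1/359.15))
= 33.53

33.53


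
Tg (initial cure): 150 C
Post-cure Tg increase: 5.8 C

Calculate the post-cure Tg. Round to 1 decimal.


Post-cure Tg = 150 + 5.8 = 155.8 C

155.8


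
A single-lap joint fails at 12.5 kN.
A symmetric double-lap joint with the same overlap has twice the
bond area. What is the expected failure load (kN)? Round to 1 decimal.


Double-lap load = 2 * 12.5 = 25.0 kN

25.0
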